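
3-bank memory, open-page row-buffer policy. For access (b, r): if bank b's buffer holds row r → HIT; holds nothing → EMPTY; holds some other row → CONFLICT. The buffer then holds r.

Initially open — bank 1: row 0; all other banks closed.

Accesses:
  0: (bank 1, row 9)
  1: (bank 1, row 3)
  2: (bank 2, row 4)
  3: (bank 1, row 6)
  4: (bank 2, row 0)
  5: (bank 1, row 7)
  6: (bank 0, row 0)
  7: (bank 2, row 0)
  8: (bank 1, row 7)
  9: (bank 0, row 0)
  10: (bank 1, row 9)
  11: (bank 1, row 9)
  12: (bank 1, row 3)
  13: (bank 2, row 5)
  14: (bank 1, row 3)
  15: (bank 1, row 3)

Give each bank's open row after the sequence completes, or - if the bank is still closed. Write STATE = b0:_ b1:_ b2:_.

  [0] b1 r9: had r0 ⇒ C
  [1] b1 r3: had r9 ⇒ C
  [2] b2 r4: no row ⇒ E
  [3] b1 r6: had r3 ⇒ C
  [4] b2 r0: had r4 ⇒ C
  [5] b1 r7: had r6 ⇒ C
  [6] b0 r0: no row ⇒ E
  [7] b2 r0: had r0 ⇒ H
  [8] b1 r7: had r7 ⇒ H
  [9] b0 r0: had r0 ⇒ H
  [10] b1 r9: had r7 ⇒ C
  [11] b1 r9: had r9 ⇒ H
  [12] b1 r3: had r9 ⇒ C
  [13] b2 r5: had r0 ⇒ C
  [14] b1 r3: had r3 ⇒ H
  [15] b1 r3: had r3 ⇒ H

STATE = b0:0 b1:3 b2:5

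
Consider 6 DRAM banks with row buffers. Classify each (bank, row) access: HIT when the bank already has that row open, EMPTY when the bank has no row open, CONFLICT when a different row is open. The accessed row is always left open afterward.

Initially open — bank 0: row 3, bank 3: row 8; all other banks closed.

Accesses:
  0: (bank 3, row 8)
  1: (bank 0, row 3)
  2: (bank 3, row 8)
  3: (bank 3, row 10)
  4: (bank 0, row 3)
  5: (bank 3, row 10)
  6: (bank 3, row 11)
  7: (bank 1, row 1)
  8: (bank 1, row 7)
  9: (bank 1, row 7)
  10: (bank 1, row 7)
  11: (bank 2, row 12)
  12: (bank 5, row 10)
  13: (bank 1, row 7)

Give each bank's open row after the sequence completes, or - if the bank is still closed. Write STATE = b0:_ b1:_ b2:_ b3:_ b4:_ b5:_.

  [0] b3 r8: had r8 ⇒ H
  [1] b0 r3: had r3 ⇒ H
  [2] b3 r8: had r8 ⇒ H
  [3] b3 r10: had r8 ⇒ C
  [4] b0 r3: had r3 ⇒ H
  [5] b3 r10: had r10 ⇒ H
  [6] b3 r11: had r10 ⇒ C
  [7] b1 r1: no row ⇒ E
  [8] b1 r7: had r1 ⇒ C
  [9] b1 r7: had r7 ⇒ H
  [10] b1 r7: had r7 ⇒ H
  [11] b2 r12: no row ⇒ E
  [12] b5 r10: no row ⇒ E
  [13] b1 r7: had r7 ⇒ H

STATE = b0:3 b1:7 b2:12 b3:11 b4:- b5:10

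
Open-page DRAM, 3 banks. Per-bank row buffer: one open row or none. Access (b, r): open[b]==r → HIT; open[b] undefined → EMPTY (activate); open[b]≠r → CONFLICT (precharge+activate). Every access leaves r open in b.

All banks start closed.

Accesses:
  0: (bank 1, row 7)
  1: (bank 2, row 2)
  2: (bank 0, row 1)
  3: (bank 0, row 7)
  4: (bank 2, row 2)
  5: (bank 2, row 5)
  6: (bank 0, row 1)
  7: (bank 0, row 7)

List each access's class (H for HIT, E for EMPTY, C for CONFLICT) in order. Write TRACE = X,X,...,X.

#0 (1,7) E
#1 (2,2) E
#2 (0,1) E
#3 (0,7) C  (was 1)
#4 (2,2) H  (was 2)
#5 (2,5) C  (was 2)
#6 (0,1) C  (was 7)
#7 (0,7) C  (was 1)

TRACE = E,E,E,C,H,C,C,C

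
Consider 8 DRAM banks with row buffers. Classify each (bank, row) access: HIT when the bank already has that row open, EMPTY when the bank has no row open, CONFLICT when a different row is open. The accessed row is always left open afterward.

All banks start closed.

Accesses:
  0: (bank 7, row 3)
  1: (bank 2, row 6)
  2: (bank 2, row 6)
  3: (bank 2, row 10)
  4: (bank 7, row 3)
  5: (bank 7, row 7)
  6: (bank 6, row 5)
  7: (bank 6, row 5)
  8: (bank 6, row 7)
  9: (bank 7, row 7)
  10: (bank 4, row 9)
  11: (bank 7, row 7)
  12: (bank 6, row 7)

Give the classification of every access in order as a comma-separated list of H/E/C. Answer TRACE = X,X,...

TRACE = E,E,H,C,H,C,E,H,C,H,E,H,H

  [0] b7 r3: no row ⇒ E
  [1] b2 r6: no row ⇒ E
  [2] b2 r6: had r6 ⇒ H
  [3] b2 r10: had r6 ⇒ C
  [4] b7 r3: had r3 ⇒ H
  [5] b7 r7: had r3 ⇒ C
  [6] b6 r5: no row ⇒ E
  [7] b6 r5: had r5 ⇒ H
  [8] b6 r7: had r5 ⇒ C
  [9] b7 r7: had r7 ⇒ H
  [10] b4 r9: no row ⇒ E
  [11] b7 r7: had r7 ⇒ H
  [12] b6 r7: had r7 ⇒ H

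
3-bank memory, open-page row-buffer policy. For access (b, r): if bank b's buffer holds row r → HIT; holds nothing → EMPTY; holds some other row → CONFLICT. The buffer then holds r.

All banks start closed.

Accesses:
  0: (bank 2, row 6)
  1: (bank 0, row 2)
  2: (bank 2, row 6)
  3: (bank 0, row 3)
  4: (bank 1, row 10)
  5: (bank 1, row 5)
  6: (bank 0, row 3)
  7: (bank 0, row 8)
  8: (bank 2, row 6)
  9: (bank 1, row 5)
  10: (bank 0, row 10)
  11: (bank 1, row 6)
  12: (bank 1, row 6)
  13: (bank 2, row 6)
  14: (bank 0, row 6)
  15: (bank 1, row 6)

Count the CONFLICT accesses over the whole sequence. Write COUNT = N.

COUNT = 6

#0 (2,6) E
#1 (0,2) E
#2 (2,6) H  (was 6)
#3 (0,3) C  (was 2)
#4 (1,10) E
#5 (1,5) C  (was 10)
#6 (0,3) H  (was 3)
#7 (0,8) C  (was 3)
#8 (2,6) H  (was 6)
#9 (1,5) H  (was 5)
#10 (0,10) C  (was 8)
#11 (1,6) C  (was 5)
#12 (1,6) H  (was 6)
#13 (2,6) H  (was 6)
#14 (0,6) C  (was 10)
#15 (1,6) H  (was 6)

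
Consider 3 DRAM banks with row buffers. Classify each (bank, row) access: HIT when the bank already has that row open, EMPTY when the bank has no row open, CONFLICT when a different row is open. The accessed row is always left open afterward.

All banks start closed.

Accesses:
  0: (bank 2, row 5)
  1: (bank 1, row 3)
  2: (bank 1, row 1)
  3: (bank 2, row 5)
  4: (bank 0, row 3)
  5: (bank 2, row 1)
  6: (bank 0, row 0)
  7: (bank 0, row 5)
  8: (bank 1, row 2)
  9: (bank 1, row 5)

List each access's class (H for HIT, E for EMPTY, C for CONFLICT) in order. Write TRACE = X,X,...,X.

TRACE = E,E,C,H,E,C,C,C,C,C

step 0: bank2 None->5 [EMPTY]
step 1: bank1 None->3 [EMPTY]
step 2: bank1 3->1 [CONFLICT]
step 3: bank2 5->5 [HIT]
step 4: bank0 None->3 [EMPTY]
step 5: bank2 5->1 [CONFLICT]
step 6: bank0 3->0 [CONFLICT]
step 7: bank0 0->5 [CONFLICT]
step 8: bank1 1->2 [CONFLICT]
step 9: bank1 2->5 [CONFLICT]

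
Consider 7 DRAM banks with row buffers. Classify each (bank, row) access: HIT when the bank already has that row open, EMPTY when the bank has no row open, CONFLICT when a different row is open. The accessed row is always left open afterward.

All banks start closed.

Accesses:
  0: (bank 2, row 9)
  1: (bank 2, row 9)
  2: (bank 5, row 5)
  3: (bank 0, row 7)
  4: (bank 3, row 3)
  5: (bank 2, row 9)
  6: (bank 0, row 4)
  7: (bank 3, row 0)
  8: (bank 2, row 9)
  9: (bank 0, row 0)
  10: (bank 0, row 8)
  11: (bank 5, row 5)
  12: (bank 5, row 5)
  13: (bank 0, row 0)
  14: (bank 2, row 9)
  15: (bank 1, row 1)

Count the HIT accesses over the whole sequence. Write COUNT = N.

0: bank 2 row 9 — prev None → EMPTY
1: bank 2 row 9 — prev 9 → HIT
2: bank 5 row 5 — prev None → EMPTY
3: bank 0 row 7 — prev None → EMPTY
4: bank 3 row 3 — prev None → EMPTY
5: bank 2 row 9 — prev 9 → HIT
6: bank 0 row 4 — prev 7 → CONFLICT
7: bank 3 row 0 — prev 3 → CONFLICT
8: bank 2 row 9 — prev 9 → HIT
9: bank 0 row 0 — prev 4 → CONFLICT
10: bank 0 row 8 — prev 0 → CONFLICT
11: bank 5 row 5 — prev 5 → HIT
12: bank 5 row 5 — prev 5 → HIT
13: bank 0 row 0 — prev 8 → CONFLICT
14: bank 2 row 9 — prev 9 → HIT
15: bank 1 row 1 — prev None → EMPTY

COUNT = 6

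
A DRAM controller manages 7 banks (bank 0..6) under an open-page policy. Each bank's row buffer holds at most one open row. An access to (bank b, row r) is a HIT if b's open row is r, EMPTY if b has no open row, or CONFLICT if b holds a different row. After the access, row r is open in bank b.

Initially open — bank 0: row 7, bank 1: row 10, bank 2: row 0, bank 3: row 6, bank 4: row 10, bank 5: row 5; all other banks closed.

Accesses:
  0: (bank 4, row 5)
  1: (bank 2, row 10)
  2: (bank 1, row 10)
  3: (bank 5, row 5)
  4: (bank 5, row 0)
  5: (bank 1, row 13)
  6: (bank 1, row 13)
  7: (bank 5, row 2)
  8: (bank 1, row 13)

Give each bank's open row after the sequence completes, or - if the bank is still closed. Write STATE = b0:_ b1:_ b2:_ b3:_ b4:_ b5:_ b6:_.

  [0] b4 r5: had r10 ⇒ C
  [1] b2 r10: had r0 ⇒ C
  [2] b1 r10: had r10 ⇒ H
  [3] b5 r5: had r5 ⇒ H
  [4] b5 r0: had r5 ⇒ C
  [5] b1 r13: had r10 ⇒ C
  [6] b1 r13: had r13 ⇒ H
  [7] b5 r2: had r0 ⇒ C
  [8] b1 r13: had r13 ⇒ H

STATE = b0:7 b1:13 b2:10 b3:6 b4:5 b5:2 b6:-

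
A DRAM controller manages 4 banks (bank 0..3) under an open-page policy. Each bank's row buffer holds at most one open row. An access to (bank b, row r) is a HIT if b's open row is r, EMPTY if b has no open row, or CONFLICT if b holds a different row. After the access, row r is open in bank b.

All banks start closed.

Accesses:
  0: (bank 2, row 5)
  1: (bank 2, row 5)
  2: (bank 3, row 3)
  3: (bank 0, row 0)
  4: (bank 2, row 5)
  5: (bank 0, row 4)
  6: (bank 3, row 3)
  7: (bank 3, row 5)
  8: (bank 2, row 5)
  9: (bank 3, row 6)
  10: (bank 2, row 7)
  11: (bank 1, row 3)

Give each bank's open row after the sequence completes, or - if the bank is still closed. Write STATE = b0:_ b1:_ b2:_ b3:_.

step 0: bank2 None->5 [EMPTY]
step 1: bank2 5->5 [HIT]
step 2: bank3 None->3 [EMPTY]
step 3: bank0 None->0 [EMPTY]
step 4: bank2 5->5 [HIT]
step 5: bank0 0->4 [CONFLICT]
step 6: bank3 3->3 [HIT]
step 7: bank3 3->5 [CONFLICT]
step 8: bank2 5->5 [HIT]
step 9: bank3 5->6 [CONFLICT]
step 10: bank2 5->7 [CONFLICT]
step 11: bank1 None->3 [EMPTY]

STATE = b0:4 b1:3 b2:7 b3:6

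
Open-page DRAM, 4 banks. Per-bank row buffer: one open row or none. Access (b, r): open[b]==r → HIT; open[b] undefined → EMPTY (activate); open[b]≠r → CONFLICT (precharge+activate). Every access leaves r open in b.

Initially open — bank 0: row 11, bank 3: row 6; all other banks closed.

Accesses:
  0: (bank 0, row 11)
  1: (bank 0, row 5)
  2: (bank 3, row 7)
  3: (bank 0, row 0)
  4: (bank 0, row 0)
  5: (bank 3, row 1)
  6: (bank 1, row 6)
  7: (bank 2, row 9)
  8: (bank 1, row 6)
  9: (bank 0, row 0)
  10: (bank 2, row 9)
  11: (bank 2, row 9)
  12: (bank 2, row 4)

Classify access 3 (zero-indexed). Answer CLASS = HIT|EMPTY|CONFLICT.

CLASS = CONFLICT

#0 (0,11) H  (was 11)
#1 (0,5) C  (was 11)
#2 (3,7) C  (was 6)
#3 (0,0) C  (was 5)
#4 (0,0) H  (was 0)
#5 (3,1) C  (was 7)
#6 (1,6) E
#7 (2,9) E
#8 (1,6) H  (was 6)
#9 (0,0) H  (was 0)
#10 (2,9) H  (was 9)
#11 (2,9) H  (was 9)
#12 (2,4) C  (was 9)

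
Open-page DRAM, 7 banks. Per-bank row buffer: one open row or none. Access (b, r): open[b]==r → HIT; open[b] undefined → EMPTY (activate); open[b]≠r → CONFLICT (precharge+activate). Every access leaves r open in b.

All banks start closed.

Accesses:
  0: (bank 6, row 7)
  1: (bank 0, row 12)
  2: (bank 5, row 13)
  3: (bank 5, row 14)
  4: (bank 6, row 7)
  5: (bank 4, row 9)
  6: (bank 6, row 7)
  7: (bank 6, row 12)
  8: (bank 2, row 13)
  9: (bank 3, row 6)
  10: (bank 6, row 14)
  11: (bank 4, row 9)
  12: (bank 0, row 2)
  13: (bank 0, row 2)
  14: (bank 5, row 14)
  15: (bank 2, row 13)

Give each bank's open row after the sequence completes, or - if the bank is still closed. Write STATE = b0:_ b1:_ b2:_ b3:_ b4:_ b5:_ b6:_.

STATE = b0:2 b1:- b2:13 b3:6 b4:9 b5:14 b6:14

step 0: bank6 None->7 [EMPTY]
step 1: bank0 None->12 [EMPTY]
step 2: bank5 None->13 [EMPTY]
step 3: bank5 13->14 [CONFLICT]
step 4: bank6 7->7 [HIT]
step 5: bank4 None->9 [EMPTY]
step 6: bank6 7->7 [HIT]
step 7: bank6 7->12 [CONFLICT]
step 8: bank2 None->13 [EMPTY]
step 9: bank3 None->6 [EMPTY]
step 10: bank6 12->14 [CONFLICT]
step 11: bank4 9->9 [HIT]
step 12: bank0 12->2 [CONFLICT]
step 13: bank0 2->2 [HIT]
step 14: bank5 14->14 [HIT]
step 15: bank2 13->13 [HIT]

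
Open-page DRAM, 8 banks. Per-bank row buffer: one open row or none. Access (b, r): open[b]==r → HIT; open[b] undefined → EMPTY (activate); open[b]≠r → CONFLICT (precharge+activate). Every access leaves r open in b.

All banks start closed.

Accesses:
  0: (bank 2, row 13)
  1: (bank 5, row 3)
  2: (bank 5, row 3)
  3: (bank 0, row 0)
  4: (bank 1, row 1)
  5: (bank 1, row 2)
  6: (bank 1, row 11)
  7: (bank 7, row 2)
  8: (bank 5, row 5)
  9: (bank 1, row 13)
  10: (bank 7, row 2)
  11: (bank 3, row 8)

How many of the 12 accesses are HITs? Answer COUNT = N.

#0 (2,13) E
#1 (5,3) E
#2 (5,3) H  (was 3)
#3 (0,0) E
#4 (1,1) E
#5 (1,2) C  (was 1)
#6 (1,11) C  (was 2)
#7 (7,2) E
#8 (5,5) C  (was 3)
#9 (1,13) C  (was 11)
#10 (7,2) H  (was 2)
#11 (3,8) E

COUNT = 2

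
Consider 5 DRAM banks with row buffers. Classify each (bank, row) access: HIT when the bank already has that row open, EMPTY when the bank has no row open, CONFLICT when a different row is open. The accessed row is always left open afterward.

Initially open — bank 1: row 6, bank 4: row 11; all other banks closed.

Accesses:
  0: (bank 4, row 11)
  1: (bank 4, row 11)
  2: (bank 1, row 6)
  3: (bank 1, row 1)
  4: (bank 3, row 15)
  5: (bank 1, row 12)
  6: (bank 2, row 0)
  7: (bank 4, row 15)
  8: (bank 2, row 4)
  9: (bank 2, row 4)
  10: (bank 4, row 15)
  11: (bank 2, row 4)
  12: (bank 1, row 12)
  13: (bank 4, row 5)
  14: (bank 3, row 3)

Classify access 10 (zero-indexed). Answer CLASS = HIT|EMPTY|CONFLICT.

CLASS = HIT

0: bank 4 row 11 — prev 11 → HIT
1: bank 4 row 11 — prev 11 → HIT
2: bank 1 row 6 — prev 6 → HIT
3: bank 1 row 1 — prev 6 → CONFLICT
4: bank 3 row 15 — prev None → EMPTY
5: bank 1 row 12 — prev 1 → CONFLICT
6: bank 2 row 0 — prev None → EMPTY
7: bank 4 row 15 — prev 11 → CONFLICT
8: bank 2 row 4 — prev 0 → CONFLICT
9: bank 2 row 4 — prev 4 → HIT
10: bank 4 row 15 — prev 15 → HIT
11: bank 2 row 4 — prev 4 → HIT
12: bank 1 row 12 — prev 12 → HIT
13: bank 4 row 5 — prev 15 → CONFLICT
14: bank 3 row 3 — prev 15 → CONFLICT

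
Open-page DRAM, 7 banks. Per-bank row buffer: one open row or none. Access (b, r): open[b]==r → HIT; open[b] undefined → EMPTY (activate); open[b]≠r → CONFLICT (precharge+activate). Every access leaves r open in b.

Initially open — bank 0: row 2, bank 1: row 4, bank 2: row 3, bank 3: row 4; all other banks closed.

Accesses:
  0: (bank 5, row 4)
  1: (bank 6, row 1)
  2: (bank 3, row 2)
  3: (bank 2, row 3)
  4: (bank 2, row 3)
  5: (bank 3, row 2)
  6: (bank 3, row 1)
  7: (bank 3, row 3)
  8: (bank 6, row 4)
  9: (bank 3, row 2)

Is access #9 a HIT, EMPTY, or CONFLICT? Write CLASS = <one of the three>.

step 0: bank5 None->4 [EMPTY]
step 1: bank6 None->1 [EMPTY]
step 2: bank3 4->2 [CONFLICT]
step 3: bank2 3->3 [HIT]
step 4: bank2 3->3 [HIT]
step 5: bank3 2->2 [HIT]
step 6: bank3 2->1 [CONFLICT]
step 7: bank3 1->3 [CONFLICT]
step 8: bank6 1->4 [CONFLICT]
step 9: bank3 3->2 [CONFLICT]

CLASS = CONFLICT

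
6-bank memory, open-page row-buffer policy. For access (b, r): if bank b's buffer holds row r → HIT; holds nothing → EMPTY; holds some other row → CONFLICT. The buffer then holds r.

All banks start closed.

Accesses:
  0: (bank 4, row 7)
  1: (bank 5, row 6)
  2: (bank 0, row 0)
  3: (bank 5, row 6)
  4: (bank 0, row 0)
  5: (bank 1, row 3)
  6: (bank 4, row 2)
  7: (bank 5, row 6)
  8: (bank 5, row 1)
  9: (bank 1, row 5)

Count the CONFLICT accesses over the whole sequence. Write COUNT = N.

#0 (4,7) E
#1 (5,6) E
#2 (0,0) E
#3 (5,6) H  (was 6)
#4 (0,0) H  (was 0)
#5 (1,3) E
#6 (4,2) C  (was 7)
#7 (5,6) H  (was 6)
#8 (5,1) C  (was 6)
#9 (1,5) C  (was 3)

COUNT = 3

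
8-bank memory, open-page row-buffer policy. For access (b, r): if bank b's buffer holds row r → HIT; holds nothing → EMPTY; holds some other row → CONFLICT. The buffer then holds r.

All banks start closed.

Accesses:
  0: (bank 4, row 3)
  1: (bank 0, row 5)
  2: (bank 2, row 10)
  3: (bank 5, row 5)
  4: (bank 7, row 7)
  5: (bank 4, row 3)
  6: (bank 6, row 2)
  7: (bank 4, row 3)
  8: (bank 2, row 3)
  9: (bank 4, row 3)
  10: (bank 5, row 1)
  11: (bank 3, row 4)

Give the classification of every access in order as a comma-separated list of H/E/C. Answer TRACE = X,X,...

#0 (4,3) E
#1 (0,5) E
#2 (2,10) E
#3 (5,5) E
#4 (7,7) E
#5 (4,3) H  (was 3)
#6 (6,2) E
#7 (4,3) H  (was 3)
#8 (2,3) C  (was 10)
#9 (4,3) H  (was 3)
#10 (5,1) C  (was 5)
#11 (3,4) E

TRACE = E,E,E,E,E,H,E,H,C,H,C,E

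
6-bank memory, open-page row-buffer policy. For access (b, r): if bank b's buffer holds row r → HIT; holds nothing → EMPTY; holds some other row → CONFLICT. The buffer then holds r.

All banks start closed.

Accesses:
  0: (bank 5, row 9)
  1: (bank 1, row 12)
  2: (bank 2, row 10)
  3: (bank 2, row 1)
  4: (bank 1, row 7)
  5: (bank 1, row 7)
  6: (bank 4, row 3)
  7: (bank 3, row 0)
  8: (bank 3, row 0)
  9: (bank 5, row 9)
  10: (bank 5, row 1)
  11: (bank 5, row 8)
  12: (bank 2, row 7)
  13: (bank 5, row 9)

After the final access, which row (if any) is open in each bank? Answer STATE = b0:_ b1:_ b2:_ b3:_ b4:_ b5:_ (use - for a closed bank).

  [0] b5 r9: no row ⇒ E
  [1] b1 r12: no row ⇒ E
  [2] b2 r10: no row ⇒ E
  [3] b2 r1: had r10 ⇒ C
  [4] b1 r7: had r12 ⇒ C
  [5] b1 r7: had r7 ⇒ H
  [6] b4 r3: no row ⇒ E
  [7] b3 r0: no row ⇒ E
  [8] b3 r0: had r0 ⇒ H
  [9] b5 r9: had r9 ⇒ H
  [10] b5 r1: had r9 ⇒ C
  [11] b5 r8: had r1 ⇒ C
  [12] b2 r7: had r1 ⇒ C
  [13] b5 r9: had r8 ⇒ C

STATE = b0:- b1:7 b2:7 b3:0 b4:3 b5:9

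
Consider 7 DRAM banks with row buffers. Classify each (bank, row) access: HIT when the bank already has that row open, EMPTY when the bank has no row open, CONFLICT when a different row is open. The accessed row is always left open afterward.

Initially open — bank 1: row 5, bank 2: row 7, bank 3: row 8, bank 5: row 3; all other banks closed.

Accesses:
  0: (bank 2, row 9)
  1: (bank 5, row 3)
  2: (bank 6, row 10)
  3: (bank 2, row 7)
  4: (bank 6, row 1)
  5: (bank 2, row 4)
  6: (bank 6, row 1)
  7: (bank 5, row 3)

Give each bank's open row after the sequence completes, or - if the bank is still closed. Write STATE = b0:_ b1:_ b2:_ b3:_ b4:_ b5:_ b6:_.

STATE = b0:- b1:5 b2:4 b3:8 b4:- b5:3 b6:1

0: bank 2 row 9 — prev 7 → CONFLICT
1: bank 5 row 3 — prev 3 → HIT
2: bank 6 row 10 — prev None → EMPTY
3: bank 2 row 7 — prev 9 → CONFLICT
4: bank 6 row 1 — prev 10 → CONFLICT
5: bank 2 row 4 — prev 7 → CONFLICT
6: bank 6 row 1 — prev 1 → HIT
7: bank 5 row 3 — prev 3 → HIT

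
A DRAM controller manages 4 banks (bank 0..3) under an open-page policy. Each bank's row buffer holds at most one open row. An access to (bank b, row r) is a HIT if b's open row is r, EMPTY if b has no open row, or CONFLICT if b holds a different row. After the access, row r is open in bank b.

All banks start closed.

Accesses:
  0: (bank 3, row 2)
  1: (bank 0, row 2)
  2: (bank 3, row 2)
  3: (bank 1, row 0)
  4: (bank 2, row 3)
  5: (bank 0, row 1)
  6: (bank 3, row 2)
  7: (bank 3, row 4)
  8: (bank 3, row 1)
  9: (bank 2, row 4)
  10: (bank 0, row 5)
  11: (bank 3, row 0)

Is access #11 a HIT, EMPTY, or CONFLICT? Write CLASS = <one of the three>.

#0 (3,2) E
#1 (0,2) E
#2 (3,2) H  (was 2)
#3 (1,0) E
#4 (2,3) E
#5 (0,1) C  (was 2)
#6 (3,2) H  (was 2)
#7 (3,4) C  (was 2)
#8 (3,1) C  (was 4)
#9 (2,4) C  (was 3)
#10 (0,5) C  (was 1)
#11 (3,0) C  (was 1)

CLASS = CONFLICT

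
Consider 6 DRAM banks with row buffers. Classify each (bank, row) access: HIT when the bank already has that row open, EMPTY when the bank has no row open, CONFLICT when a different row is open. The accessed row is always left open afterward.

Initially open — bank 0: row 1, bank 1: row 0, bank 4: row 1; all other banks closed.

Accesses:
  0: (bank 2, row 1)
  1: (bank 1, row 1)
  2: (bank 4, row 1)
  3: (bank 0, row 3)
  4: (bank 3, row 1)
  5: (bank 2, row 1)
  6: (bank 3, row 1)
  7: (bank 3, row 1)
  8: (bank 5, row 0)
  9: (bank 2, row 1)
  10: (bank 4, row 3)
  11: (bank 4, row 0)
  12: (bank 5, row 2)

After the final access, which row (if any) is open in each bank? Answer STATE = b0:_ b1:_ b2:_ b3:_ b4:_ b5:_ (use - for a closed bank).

STATE = b0:3 b1:1 b2:1 b3:1 b4:0 b5:2

  [0] b2 r1: no row ⇒ E
  [1] b1 r1: had r0 ⇒ C
  [2] b4 r1: had r1 ⇒ H
  [3] b0 r3: had r1 ⇒ C
  [4] b3 r1: no row ⇒ E
  [5] b2 r1: had r1 ⇒ H
  [6] b3 r1: had r1 ⇒ H
  [7] b3 r1: had r1 ⇒ H
  [8] b5 r0: no row ⇒ E
  [9] b2 r1: had r1 ⇒ H
  [10] b4 r3: had r1 ⇒ C
  [11] b4 r0: had r3 ⇒ C
  [12] b5 r2: had r0 ⇒ C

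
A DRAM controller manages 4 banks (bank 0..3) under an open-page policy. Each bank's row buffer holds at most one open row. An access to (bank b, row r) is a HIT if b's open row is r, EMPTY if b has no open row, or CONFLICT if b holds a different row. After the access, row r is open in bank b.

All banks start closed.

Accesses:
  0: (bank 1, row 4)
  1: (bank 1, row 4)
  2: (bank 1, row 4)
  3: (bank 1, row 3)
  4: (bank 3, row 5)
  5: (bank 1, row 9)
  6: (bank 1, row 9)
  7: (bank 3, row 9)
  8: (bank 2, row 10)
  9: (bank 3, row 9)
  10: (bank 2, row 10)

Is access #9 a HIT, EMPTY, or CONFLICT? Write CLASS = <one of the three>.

0: bank 1 row 4 — prev None → EMPTY
1: bank 1 row 4 — prev 4 → HIT
2: bank 1 row 4 — prev 4 → HIT
3: bank 1 row 3 — prev 4 → CONFLICT
4: bank 3 row 5 — prev None → EMPTY
5: bank 1 row 9 — prev 3 → CONFLICT
6: bank 1 row 9 — prev 9 → HIT
7: bank 3 row 9 — prev 5 → CONFLICT
8: bank 2 row 10 — prev None → EMPTY
9: bank 3 row 9 — prev 9 → HIT
10: bank 2 row 10 — prev 10 → HIT

CLASS = HIT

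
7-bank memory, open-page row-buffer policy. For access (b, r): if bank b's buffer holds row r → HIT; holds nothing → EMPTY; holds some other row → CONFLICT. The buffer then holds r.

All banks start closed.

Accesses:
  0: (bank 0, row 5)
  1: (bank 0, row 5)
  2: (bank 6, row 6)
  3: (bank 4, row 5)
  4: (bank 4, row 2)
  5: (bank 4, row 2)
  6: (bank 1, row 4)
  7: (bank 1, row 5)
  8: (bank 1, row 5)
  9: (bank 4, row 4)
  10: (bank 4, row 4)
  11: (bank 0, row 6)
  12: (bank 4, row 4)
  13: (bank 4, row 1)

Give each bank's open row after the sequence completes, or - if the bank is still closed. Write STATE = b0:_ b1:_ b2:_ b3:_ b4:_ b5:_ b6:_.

#0 (0,5) E
#1 (0,5) H  (was 5)
#2 (6,6) E
#3 (4,5) E
#4 (4,2) C  (was 5)
#5 (4,2) H  (was 2)
#6 (1,4) E
#7 (1,5) C  (was 4)
#8 (1,5) H  (was 5)
#9 (4,4) C  (was 2)
#10 (4,4) H  (was 4)
#11 (0,6) C  (was 5)
#12 (4,4) H  (was 4)
#13 (4,1) C  (was 4)

STATE = b0:6 b1:5 b2:- b3:- b4:1 b5:- b6:6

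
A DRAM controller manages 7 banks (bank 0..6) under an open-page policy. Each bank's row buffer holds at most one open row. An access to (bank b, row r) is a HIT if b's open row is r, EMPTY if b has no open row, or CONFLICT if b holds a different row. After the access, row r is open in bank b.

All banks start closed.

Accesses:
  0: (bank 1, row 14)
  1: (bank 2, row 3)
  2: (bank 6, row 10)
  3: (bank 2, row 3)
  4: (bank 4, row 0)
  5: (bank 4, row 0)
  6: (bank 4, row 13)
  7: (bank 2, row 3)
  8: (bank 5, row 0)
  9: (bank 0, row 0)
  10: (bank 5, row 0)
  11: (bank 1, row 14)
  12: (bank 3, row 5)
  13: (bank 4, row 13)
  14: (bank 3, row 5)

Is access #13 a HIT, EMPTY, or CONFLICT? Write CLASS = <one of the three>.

0: bank 1 row 14 — prev None → EMPTY
1: bank 2 row 3 — prev None → EMPTY
2: bank 6 row 10 — prev None → EMPTY
3: bank 2 row 3 — prev 3 → HIT
4: bank 4 row 0 — prev None → EMPTY
5: bank 4 row 0 — prev 0 → HIT
6: bank 4 row 13 — prev 0 → CONFLICT
7: bank 2 row 3 — prev 3 → HIT
8: bank 5 row 0 — prev None → EMPTY
9: bank 0 row 0 — prev None → EMPTY
10: bank 5 row 0 — prev 0 → HIT
11: bank 1 row 14 — prev 14 → HIT
12: bank 3 row 5 — prev None → EMPTY
13: bank 4 row 13 — prev 13 → HIT
14: bank 3 row 5 — prev 5 → HIT

CLASS = HIT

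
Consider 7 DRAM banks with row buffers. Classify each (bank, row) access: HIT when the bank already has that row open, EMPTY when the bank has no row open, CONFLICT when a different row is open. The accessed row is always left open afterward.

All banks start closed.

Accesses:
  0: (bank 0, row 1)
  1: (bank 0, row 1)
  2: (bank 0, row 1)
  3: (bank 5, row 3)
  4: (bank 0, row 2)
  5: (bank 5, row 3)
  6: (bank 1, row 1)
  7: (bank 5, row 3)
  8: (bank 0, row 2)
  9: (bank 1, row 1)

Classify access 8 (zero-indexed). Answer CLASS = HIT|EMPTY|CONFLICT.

#0 (0,1) E
#1 (0,1) H  (was 1)
#2 (0,1) H  (was 1)
#3 (5,3) E
#4 (0,2) C  (was 1)
#5 (5,3) H  (was 3)
#6 (1,1) E
#7 (5,3) H  (was 3)
#8 (0,2) H  (was 2)
#9 (1,1) H  (was 1)

CLASS = HIT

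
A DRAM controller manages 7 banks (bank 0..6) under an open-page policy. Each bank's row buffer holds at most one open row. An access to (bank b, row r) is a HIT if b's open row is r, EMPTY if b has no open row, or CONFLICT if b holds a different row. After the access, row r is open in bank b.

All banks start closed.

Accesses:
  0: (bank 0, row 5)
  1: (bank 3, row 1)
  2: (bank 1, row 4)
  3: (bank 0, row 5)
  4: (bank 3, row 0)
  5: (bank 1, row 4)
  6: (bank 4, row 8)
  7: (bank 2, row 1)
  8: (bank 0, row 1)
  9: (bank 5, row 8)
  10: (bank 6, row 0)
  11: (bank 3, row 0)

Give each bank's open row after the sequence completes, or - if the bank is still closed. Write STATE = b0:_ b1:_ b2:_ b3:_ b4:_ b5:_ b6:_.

STATE = b0:1 b1:4 b2:1 b3:0 b4:8 b5:8 b6:0

step 0: bank0 None->5 [EMPTY]
step 1: bank3 None->1 [EMPTY]
step 2: bank1 None->4 [EMPTY]
step 3: bank0 5->5 [HIT]
step 4: bank3 1->0 [CONFLICT]
step 5: bank1 4->4 [HIT]
step 6: bank4 None->8 [EMPTY]
step 7: bank2 None->1 [EMPTY]
step 8: bank0 5->1 [CONFLICT]
step 9: bank5 None->8 [EMPTY]
step 10: bank6 None->0 [EMPTY]
step 11: bank3 0->0 [HIT]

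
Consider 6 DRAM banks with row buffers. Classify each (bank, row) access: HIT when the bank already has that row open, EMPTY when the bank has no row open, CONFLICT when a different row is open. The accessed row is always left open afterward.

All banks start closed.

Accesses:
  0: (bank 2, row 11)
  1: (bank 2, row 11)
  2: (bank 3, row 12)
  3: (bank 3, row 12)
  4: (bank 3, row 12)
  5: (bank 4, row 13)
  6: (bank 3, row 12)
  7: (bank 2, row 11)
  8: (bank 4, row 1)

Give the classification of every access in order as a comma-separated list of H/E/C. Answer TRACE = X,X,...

TRACE = E,H,E,H,H,E,H,H,C

0: bank 2 row 11 — prev None → EMPTY
1: bank 2 row 11 — prev 11 → HIT
2: bank 3 row 12 — prev None → EMPTY
3: bank 3 row 12 — prev 12 → HIT
4: bank 3 row 12 — prev 12 → HIT
5: bank 4 row 13 — prev None → EMPTY
6: bank 3 row 12 — prev 12 → HIT
7: bank 2 row 11 — prev 11 → HIT
8: bank 4 row 1 — prev 13 → CONFLICT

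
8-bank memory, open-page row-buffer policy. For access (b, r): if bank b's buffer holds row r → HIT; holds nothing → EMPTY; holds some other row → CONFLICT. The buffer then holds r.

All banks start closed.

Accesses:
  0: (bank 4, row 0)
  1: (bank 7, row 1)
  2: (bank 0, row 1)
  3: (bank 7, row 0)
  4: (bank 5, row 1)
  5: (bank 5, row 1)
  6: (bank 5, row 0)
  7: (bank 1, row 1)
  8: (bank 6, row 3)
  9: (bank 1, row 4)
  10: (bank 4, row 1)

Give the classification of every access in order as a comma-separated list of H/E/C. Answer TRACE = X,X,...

TRACE = E,E,E,C,E,H,C,E,E,C,C

step 0: bank4 None->0 [EMPTY]
step 1: bank7 None->1 [EMPTY]
step 2: bank0 None->1 [EMPTY]
step 3: bank7 1->0 [CONFLICT]
step 4: bank5 None->1 [EMPTY]
step 5: bank5 1->1 [HIT]
step 6: bank5 1->0 [CONFLICT]
step 7: bank1 None->1 [EMPTY]
step 8: bank6 None->3 [EMPTY]
step 9: bank1 1->4 [CONFLICT]
step 10: bank4 0->1 [CONFLICT]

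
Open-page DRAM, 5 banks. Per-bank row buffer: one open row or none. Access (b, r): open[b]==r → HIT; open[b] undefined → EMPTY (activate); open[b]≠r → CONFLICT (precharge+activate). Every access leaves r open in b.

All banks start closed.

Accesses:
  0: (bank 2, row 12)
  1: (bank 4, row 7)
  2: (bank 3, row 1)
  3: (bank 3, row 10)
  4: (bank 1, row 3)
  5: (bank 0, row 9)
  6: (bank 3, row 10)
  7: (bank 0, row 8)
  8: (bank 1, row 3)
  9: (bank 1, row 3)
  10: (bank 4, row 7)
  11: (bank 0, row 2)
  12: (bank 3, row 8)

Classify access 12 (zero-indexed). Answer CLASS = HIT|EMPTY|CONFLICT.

CLASS = CONFLICT

0: bank 2 row 12 — prev None → EMPTY
1: bank 4 row 7 — prev None → EMPTY
2: bank 3 row 1 — prev None → EMPTY
3: bank 3 row 10 — prev 1 → CONFLICT
4: bank 1 row 3 — prev None → EMPTY
5: bank 0 row 9 — prev None → EMPTY
6: bank 3 row 10 — prev 10 → HIT
7: bank 0 row 8 — prev 9 → CONFLICT
8: bank 1 row 3 — prev 3 → HIT
9: bank 1 row 3 — prev 3 → HIT
10: bank 4 row 7 — prev 7 → HIT
11: bank 0 row 2 — prev 8 → CONFLICT
12: bank 3 row 8 — prev 10 → CONFLICT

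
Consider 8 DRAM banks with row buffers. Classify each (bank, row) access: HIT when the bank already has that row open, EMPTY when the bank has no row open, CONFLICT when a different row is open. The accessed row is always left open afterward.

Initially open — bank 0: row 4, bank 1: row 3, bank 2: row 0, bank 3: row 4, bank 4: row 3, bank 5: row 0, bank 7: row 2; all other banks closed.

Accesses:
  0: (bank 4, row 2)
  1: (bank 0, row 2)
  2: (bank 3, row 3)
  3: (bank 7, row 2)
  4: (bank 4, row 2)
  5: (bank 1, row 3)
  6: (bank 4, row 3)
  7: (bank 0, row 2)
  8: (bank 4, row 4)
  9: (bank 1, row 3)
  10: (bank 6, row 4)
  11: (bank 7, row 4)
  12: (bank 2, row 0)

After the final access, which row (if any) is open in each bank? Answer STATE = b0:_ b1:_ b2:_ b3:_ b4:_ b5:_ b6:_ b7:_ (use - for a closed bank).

  [0] b4 r2: had r3 ⇒ C
  [1] b0 r2: had r4 ⇒ C
  [2] b3 r3: had r4 ⇒ C
  [3] b7 r2: had r2 ⇒ H
  [4] b4 r2: had r2 ⇒ H
  [5] b1 r3: had r3 ⇒ H
  [6] b4 r3: had r2 ⇒ C
  [7] b0 r2: had r2 ⇒ H
  [8] b4 r4: had r3 ⇒ C
  [9] b1 r3: had r3 ⇒ H
  [10] b6 r4: no row ⇒ E
  [11] b7 r4: had r2 ⇒ C
  [12] b2 r0: had r0 ⇒ H

STATE = b0:2 b1:3 b2:0 b3:3 b4:4 b5:0 b6:4 b7:4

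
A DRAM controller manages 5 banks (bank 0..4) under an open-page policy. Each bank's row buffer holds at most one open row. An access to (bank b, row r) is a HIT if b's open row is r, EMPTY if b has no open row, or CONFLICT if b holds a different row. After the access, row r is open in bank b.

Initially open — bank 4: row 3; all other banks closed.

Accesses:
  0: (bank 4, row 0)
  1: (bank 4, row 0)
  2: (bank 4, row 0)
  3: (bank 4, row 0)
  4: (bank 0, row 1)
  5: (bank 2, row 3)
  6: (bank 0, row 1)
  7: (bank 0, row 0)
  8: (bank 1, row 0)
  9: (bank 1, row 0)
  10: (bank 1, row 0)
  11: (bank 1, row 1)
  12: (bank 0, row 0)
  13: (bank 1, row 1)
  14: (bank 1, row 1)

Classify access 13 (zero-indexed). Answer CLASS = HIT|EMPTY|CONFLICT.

step 0: bank4 3->0 [CONFLICT]
step 1: bank4 0->0 [HIT]
step 2: bank4 0->0 [HIT]
step 3: bank4 0->0 [HIT]
step 4: bank0 None->1 [EMPTY]
step 5: bank2 None->3 [EMPTY]
step 6: bank0 1->1 [HIT]
step 7: bank0 1->0 [CONFLICT]
step 8: bank1 None->0 [EMPTY]
step 9: bank1 0->0 [HIT]
step 10: bank1 0->0 [HIT]
step 11: bank1 0->1 [CONFLICT]
step 12: bank0 0->0 [HIT]
step 13: bank1 1->1 [HIT]
step 14: bank1 1->1 [HIT]

CLASS = HIT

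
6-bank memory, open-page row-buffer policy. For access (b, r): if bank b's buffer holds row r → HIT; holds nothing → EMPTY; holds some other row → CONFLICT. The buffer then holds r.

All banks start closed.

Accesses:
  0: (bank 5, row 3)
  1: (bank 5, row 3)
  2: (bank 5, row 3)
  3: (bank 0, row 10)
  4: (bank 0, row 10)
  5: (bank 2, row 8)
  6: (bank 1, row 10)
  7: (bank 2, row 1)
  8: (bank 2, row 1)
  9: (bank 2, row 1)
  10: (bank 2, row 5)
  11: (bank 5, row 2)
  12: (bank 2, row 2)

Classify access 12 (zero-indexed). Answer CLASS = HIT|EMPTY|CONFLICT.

  [0] b5 r3: no row ⇒ E
  [1] b5 r3: had r3 ⇒ H
  [2] b5 r3: had r3 ⇒ H
  [3] b0 r10: no row ⇒ E
  [4] b0 r10: had r10 ⇒ H
  [5] b2 r8: no row ⇒ E
  [6] b1 r10: no row ⇒ E
  [7] b2 r1: had r8 ⇒ C
  [8] b2 r1: had r1 ⇒ H
  [9] b2 r1: had r1 ⇒ H
  [10] b2 r5: had r1 ⇒ C
  [11] b5 r2: had r3 ⇒ C
  [12] b2 r2: had r5 ⇒ C

CLASS = CONFLICT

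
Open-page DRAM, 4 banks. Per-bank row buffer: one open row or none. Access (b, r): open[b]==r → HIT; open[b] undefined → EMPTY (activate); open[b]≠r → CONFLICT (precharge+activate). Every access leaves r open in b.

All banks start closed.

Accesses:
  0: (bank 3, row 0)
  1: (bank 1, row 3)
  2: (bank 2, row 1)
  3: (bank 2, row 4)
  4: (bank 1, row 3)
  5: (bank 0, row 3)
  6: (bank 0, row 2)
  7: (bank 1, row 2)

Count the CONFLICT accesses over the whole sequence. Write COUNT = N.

COUNT = 3

  [0] b3 r0: no row ⇒ E
  [1] b1 r3: no row ⇒ E
  [2] b2 r1: no row ⇒ E
  [3] b2 r4: had r1 ⇒ C
  [4] b1 r3: had r3 ⇒ H
  [5] b0 r3: no row ⇒ E
  [6] b0 r2: had r3 ⇒ C
  [7] b1 r2: had r3 ⇒ C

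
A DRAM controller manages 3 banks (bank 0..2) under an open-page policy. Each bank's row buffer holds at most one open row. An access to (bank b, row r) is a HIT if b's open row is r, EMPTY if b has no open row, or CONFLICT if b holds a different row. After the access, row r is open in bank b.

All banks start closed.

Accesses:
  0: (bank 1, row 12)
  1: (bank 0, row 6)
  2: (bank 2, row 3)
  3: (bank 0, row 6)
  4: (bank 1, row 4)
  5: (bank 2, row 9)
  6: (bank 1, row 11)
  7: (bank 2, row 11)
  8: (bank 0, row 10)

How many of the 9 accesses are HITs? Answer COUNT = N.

  [0] b1 r12: no row ⇒ E
  [1] b0 r6: no row ⇒ E
  [2] b2 r3: no row ⇒ E
  [3] b0 r6: had r6 ⇒ H
  [4] b1 r4: had r12 ⇒ C
  [5] b2 r9: had r3 ⇒ C
  [6] b1 r11: had r4 ⇒ C
  [7] b2 r11: had r9 ⇒ C
  [8] b0 r10: had r6 ⇒ C

COUNT = 1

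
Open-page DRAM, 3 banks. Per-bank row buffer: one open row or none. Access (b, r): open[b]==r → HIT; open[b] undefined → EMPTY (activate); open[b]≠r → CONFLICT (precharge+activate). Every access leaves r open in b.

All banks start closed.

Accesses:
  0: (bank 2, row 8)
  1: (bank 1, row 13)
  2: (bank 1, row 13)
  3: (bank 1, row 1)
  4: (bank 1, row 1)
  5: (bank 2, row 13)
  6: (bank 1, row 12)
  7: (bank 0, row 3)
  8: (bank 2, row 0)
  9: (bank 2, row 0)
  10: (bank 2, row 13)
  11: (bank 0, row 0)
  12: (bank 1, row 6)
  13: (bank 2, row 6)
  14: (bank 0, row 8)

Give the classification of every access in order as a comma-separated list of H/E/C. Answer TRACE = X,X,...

0: bank 2 row 8 — prev None → EMPTY
1: bank 1 row 13 — prev None → EMPTY
2: bank 1 row 13 — prev 13 → HIT
3: bank 1 row 1 — prev 13 → CONFLICT
4: bank 1 row 1 — prev 1 → HIT
5: bank 2 row 13 — prev 8 → CONFLICT
6: bank 1 row 12 — prev 1 → CONFLICT
7: bank 0 row 3 — prev None → EMPTY
8: bank 2 row 0 — prev 13 → CONFLICT
9: bank 2 row 0 — prev 0 → HIT
10: bank 2 row 13 — prev 0 → CONFLICT
11: bank 0 row 0 — prev 3 → CONFLICT
12: bank 1 row 6 — prev 12 → CONFLICT
13: bank 2 row 6 — prev 13 → CONFLICT
14: bank 0 row 8 — prev 0 → CONFLICT

TRACE = E,E,H,C,H,C,C,E,C,H,C,C,C,C,C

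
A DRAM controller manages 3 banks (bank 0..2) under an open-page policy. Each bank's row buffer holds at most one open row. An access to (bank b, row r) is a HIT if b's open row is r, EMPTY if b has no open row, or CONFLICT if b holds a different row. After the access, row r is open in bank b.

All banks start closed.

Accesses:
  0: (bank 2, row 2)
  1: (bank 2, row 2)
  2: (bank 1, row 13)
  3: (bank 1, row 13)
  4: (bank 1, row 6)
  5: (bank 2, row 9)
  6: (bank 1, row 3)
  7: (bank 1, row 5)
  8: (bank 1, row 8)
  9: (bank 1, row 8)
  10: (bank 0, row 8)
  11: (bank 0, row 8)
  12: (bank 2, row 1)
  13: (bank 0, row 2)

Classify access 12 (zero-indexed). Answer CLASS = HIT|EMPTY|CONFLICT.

step 0: bank2 None->2 [EMPTY]
step 1: bank2 2->2 [HIT]
step 2: bank1 None->13 [EMPTY]
step 3: bank1 13->13 [HIT]
step 4: bank1 13->6 [CONFLICT]
step 5: bank2 2->9 [CONFLICT]
step 6: bank1 6->3 [CONFLICT]
step 7: bank1 3->5 [CONFLICT]
step 8: bank1 5->8 [CONFLICT]
step 9: bank1 8->8 [HIT]
step 10: bank0 None->8 [EMPTY]
step 11: bank0 8->8 [HIT]
step 12: bank2 9->1 [CONFLICT]
step 13: bank0 8->2 [CONFLICT]

CLASS = CONFLICT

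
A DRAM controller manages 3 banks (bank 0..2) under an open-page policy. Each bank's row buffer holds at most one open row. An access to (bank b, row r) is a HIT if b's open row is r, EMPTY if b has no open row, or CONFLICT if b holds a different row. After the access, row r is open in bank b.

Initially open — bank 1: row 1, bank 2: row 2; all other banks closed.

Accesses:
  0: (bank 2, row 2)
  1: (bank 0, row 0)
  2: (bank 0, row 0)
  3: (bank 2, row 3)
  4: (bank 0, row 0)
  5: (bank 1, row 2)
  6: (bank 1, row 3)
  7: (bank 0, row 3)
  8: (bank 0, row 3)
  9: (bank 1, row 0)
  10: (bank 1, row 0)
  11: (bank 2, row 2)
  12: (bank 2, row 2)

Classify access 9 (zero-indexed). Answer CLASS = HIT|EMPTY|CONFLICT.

CLASS = CONFLICT

#0 (2,2) H  (was 2)
#1 (0,0) E
#2 (0,0) H  (was 0)
#3 (2,3) C  (was 2)
#4 (0,0) H  (was 0)
#5 (1,2) C  (was 1)
#6 (1,3) C  (was 2)
#7 (0,3) C  (was 0)
#8 (0,3) H  (was 3)
#9 (1,0) C  (was 3)
#10 (1,0) H  (was 0)
#11 (2,2) C  (was 3)
#12 (2,2) H  (was 2)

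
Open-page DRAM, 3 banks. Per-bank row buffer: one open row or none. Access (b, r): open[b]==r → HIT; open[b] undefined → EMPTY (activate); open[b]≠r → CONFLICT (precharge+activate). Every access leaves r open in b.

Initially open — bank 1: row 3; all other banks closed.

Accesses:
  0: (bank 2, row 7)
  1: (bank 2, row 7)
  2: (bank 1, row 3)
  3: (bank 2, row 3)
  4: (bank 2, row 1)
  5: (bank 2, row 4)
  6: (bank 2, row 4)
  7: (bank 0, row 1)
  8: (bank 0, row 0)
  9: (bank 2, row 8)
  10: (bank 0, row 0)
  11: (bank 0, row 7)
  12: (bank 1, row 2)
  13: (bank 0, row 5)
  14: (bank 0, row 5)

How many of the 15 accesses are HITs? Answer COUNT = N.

step 0: bank2 None->7 [EMPTY]
step 1: bank2 7->7 [HIT]
step 2: bank1 3->3 [HIT]
step 3: bank2 7->3 [CONFLICT]
step 4: bank2 3->1 [CONFLICT]
step 5: bank2 1->4 [CONFLICT]
step 6: bank2 4->4 [HIT]
step 7: bank0 None->1 [EMPTY]
step 8: bank0 1->0 [CONFLICT]
step 9: bank2 4->8 [CONFLICT]
step 10: bank0 0->0 [HIT]
step 11: bank0 0->7 [CONFLICT]
step 12: bank1 3->2 [CONFLICT]
step 13: bank0 7->5 [CONFLICT]
step 14: bank0 5->5 [HIT]

COUNT = 5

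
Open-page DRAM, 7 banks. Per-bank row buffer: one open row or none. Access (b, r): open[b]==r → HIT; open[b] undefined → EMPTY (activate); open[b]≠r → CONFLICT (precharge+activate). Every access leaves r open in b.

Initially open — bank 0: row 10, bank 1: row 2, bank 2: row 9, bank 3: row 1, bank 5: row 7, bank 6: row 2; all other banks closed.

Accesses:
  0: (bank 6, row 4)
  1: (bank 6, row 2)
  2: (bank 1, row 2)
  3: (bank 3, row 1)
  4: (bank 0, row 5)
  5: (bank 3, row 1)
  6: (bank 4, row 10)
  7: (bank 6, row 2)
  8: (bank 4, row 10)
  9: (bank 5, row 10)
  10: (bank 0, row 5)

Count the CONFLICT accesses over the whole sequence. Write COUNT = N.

COUNT = 4

  [0] b6 r4: had r2 ⇒ C
  [1] b6 r2: had r4 ⇒ C
  [2] b1 r2: had r2 ⇒ H
  [3] b3 r1: had r1 ⇒ H
  [4] b0 r5: had r10 ⇒ C
  [5] b3 r1: had r1 ⇒ H
  [6] b4 r10: no row ⇒ E
  [7] b6 r2: had r2 ⇒ H
  [8] b4 r10: had r10 ⇒ H
  [9] b5 r10: had r7 ⇒ C
  [10] b0 r5: had r5 ⇒ H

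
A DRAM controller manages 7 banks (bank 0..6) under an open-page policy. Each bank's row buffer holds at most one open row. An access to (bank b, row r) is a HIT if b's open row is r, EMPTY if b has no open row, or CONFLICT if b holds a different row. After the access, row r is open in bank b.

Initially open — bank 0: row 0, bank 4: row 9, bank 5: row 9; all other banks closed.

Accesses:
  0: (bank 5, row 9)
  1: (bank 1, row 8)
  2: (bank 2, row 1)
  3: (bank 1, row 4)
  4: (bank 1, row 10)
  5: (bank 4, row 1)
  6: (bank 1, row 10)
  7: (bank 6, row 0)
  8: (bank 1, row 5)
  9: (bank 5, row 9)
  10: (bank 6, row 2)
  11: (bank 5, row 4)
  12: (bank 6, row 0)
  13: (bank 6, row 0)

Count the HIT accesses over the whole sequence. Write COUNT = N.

#0 (5,9) H  (was 9)
#1 (1,8) E
#2 (2,1) E
#3 (1,4) C  (was 8)
#4 (1,10) C  (was 4)
#5 (4,1) C  (was 9)
#6 (1,10) H  (was 10)
#7 (6,0) E
#8 (1,5) C  (was 10)
#9 (5,9) H  (was 9)
#10 (6,2) C  (was 0)
#11 (5,4) C  (was 9)
#12 (6,0) C  (was 2)
#13 (6,0) H  (was 0)

COUNT = 4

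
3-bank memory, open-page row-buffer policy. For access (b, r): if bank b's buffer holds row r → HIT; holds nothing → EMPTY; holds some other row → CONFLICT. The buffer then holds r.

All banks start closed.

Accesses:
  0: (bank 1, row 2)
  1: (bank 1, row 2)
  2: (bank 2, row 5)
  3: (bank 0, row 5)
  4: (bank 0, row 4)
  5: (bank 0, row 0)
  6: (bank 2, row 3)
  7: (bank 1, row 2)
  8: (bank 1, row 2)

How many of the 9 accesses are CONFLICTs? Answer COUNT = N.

  [0] b1 r2: no row ⇒ E
  [1] b1 r2: had r2 ⇒ H
  [2] b2 r5: no row ⇒ E
  [3] b0 r5: no row ⇒ E
  [4] b0 r4: had r5 ⇒ C
  [5] b0 r0: had r4 ⇒ C
  [6] b2 r3: had r5 ⇒ C
  [7] b1 r2: had r2 ⇒ H
  [8] b1 r2: had r2 ⇒ H

COUNT = 3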